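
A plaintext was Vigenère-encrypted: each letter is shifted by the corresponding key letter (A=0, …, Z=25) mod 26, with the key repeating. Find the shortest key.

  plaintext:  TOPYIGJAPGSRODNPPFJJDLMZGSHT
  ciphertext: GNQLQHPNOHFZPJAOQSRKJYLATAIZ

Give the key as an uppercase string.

NZBNIBG

  i= 0: G-T = 13 → N
  i= 1: N-O = 25 → Z
  i= 2: Q-P =  1 → B
  i= 3: L-Y = 13 → N
  i= 4: Q-I =  8 → I
  i= 5: H-G =  1 → B
  i= 6: P-J =  6 → G
  i= 7: N-A = 13 → N
  i= 8: O-P = 25 → Z
  i= 9: H-G =  1 → B
  i=10: F-S = 13 → N
  i=11: Z-R =  8 → I
  i=12: P-O =  1 → B
  i=13: J-D =  6 → G
  i=14: A-N = 13 → N
  i=15: O-P = 25 → Z
  i=16: Q-P =  1 → B
  i=17: S-F = 13 → N
  i=18: R-J =  8 → I
  i=19: K-J =  1 → B
  i=20: J-D =  6 → G
  i=21: Y-L = 13 → N
  i=22: L-M = 25 → Z
  i=23: A-Z =  1 → B
  i=24: T-G = 13 → N
  i=25: A-S =  8 → I
  i=26: I-H =  1 → B
  i=27: Z-T =  6 → G
  shifts repeat with period 7: NZBNIBG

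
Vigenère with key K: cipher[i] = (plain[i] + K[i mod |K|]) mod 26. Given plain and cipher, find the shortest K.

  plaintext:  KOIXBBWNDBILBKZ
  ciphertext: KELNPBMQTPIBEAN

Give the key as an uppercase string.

AQDQO

  i= 0: K-K =  0 → A
  i= 1: E-O = 16 → Q
  i= 2: L-I =  3 → D
  i= 3: N-X = 16 → Q
  i= 4: P-B = 14 → O
  i= 5: B-B =  0 → A
  i= 6: M-W = 16 → Q
  i= 7: Q-N =  3 → D
  i= 8: T-D = 16 → Q
  i= 9: P-B = 14 → O
  i=10: I-I =  0 → A
  i=11: B-L = 16 → Q
  i=12: E-B =  3 → D
  i=13: A-K = 16 → Q
  i=14: N-Z = 14 → O
  shifts repeat with period 5: AQDQO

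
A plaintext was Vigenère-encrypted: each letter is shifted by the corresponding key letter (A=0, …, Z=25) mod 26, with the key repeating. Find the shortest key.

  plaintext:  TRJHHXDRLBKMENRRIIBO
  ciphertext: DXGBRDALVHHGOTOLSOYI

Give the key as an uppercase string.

  i= 0: D-T = 10 → K
  i= 1: X-R =  6 → G
  i= 2: G-J = 23 → X
  i= 3: B-H = 20 → U
  i= 4: R-H = 10 → K
  i= 5: D-X =  6 → G
  i= 6: A-D = 23 → X
  i= 7: L-R = 20 → U
  i= 8: V-L = 10 → K
  i= 9: H-B =  6 → G
  i=10: H-K = 23 → X
  i=11: G-M = 20 → U
  i=12: O-E = 10 → K
  i=13: T-N =  6 → G
  i=14: O-R = 23 → X
  i=15: L-R = 20 → U
  i=16: S-I = 10 → K
  i=17: O-I =  6 → G
  i=18: Y-B = 23 → X
  i=19: I-O = 20 → U
  shifts repeat with period 4: KGXU

KGXU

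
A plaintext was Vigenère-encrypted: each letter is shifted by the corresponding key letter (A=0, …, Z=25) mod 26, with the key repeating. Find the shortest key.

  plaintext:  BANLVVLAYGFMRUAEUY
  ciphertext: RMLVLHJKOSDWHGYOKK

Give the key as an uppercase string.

  i= 0: R-B = 16 → Q
  i= 1: M-A = 12 → M
  i= 2: L-N = 24 → Y
  i= 3: V-L = 10 → K
  i= 4: L-V = 16 → Q
  i= 5: H-V = 12 → M
  i= 6: J-L = 24 → Y
  i= 7: K-A = 10 → K
  i= 8: O-Y = 16 → Q
  i= 9: S-G = 12 → M
  i=10: D-F = 24 → Y
  i=11: W-M = 10 → K
  i=12: H-R = 16 → Q
  i=13: G-U = 12 → M
  i=14: Y-A = 24 → Y
  i=15: O-E = 10 → K
  i=16: K-U = 16 → Q
  i=17: K-Y = 12 → M
  shifts repeat with period 4: QMYK

QMYK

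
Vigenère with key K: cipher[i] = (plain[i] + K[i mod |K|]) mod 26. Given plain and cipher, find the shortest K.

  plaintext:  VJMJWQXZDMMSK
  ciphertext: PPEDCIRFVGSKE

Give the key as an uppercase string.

UGS

  i= 0: P-V = 20 → U
  i= 1: P-J =  6 → G
  i= 2: E-M = 18 → S
  i= 3: D-J = 20 → U
  i= 4: C-W =  6 → G
  i= 5: I-Q = 18 → S
  i= 6: R-X = 20 → U
  i= 7: F-Z =  6 → G
  i= 8: V-D = 18 → S
  i= 9: G-M = 20 → U
  i=10: S-M =  6 → G
  i=11: K-S = 18 → S
  i=12: E-K = 20 → U
  shifts repeat with period 3: UGS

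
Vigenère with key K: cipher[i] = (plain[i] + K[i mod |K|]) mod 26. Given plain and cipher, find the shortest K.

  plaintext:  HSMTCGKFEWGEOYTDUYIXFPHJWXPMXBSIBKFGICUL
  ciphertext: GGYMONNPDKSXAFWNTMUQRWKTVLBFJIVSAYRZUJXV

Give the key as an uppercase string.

  i= 0: G-H = 25 → Z
  i= 1: G-S = 14 → O
  i= 2: Y-M = 12 → M
  i= 3: M-T = 19 → T
  i= 4: O-C = 12 → M
  i= 5: N-G =  7 → H
  i= 6: N-K =  3 → D
  i= 7: P-F = 10 → K
  i= 8: D-E = 25 → Z
  i= 9: K-W = 14 → O
  i=10: S-G = 12 → M
  i=11: X-E = 19 → T
  i=12: A-O = 12 → M
  i=13: F-Y =  7 → H
  i=14: W-T =  3 → D
  i=15: N-D = 10 → K
  i=16: T-U = 25 → Z
  i=17: M-Y = 14 → O
  i=18: U-I = 12 → M
  i=19: Q-X = 19 → T
  i=20: R-F = 12 → M
  i=21: W-P =  7 → H
  i=22: K-H =  3 → D
  i=23: T-J = 10 → K
  i=24: V-W = 25 → Z
  i=25: L-X = 14 → O
  i=26: B-P = 12 → M
  i=27: F-M = 19 → T
  i=28: J-X = 12 → M
  i=29: I-B =  7 → H
  i=30: V-S =  3 → D
  i=31: S-I = 10 → K
  i=32: A-B = 25 → Z
  i=33: Y-K = 14 → O
  i=34: R-F = 12 → M
  i=35: Z-G = 19 → T
  i=36: U-I = 12 → M
  i=37: J-C =  7 → H
  i=38: X-U =  3 → D
  i=39: V-L = 10 → K
  shifts repeat with period 8: ZOMTMHDK

ZOMTMHDK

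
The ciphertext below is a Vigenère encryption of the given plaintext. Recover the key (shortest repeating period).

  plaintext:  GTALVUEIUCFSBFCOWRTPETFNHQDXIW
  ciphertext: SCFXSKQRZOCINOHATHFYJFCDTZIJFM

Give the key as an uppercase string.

MJFMXQ

  i= 0: S-G = 12 → M
  i= 1: C-T =  9 → J
  i= 2: F-A =  5 → F
  i= 3: X-L = 12 → M
  i= 4: S-V = 23 → X
  i= 5: K-U = 16 → Q
  i= 6: Q-E = 12 → M
  i= 7: R-I =  9 → J
  i= 8: Z-U =  5 → F
  i= 9: O-C = 12 → M
  i=10: C-F = 23 → X
  i=11: I-S = 16 → Q
  i=12: N-B = 12 → M
  i=13: O-F =  9 → J
  i=14: H-C =  5 → F
  i=15: A-O = 12 → M
  i=16: T-W = 23 → X
  i=17: H-R = 16 → Q
  i=18: F-T = 12 → M
  i=19: Y-P =  9 → J
  i=20: J-E =  5 → F
  i=21: F-T = 12 → M
  i=22: C-F = 23 → X
  i=23: D-N = 16 → Q
  i=24: T-H = 12 → M
  i=25: Z-Q =  9 → J
  i=26: I-D =  5 → F
  i=27: J-X = 12 → M
  i=28: F-I = 23 → X
  i=29: M-W = 16 → Q
  shifts repeat with period 6: MJFMXQ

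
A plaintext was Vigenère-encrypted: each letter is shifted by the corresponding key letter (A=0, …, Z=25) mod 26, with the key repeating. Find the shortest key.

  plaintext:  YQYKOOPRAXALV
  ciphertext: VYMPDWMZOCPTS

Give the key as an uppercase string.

XIOFPI

  i= 0: V-Y = 23 → X
  i= 1: Y-Q =  8 → I
  i= 2: M-Y = 14 → O
  i= 3: P-K =  5 → F
  i= 4: D-O = 15 → P
  i= 5: W-O =  8 → I
  i= 6: M-P = 23 → X
  i= 7: Z-R =  8 → I
  i= 8: O-A = 14 → O
  i= 9: C-X =  5 → F
  i=10: P-A = 15 → P
  i=11: T-L =  8 → I
  i=12: S-V = 23 → X
  shifts repeat with period 6: XIOFPI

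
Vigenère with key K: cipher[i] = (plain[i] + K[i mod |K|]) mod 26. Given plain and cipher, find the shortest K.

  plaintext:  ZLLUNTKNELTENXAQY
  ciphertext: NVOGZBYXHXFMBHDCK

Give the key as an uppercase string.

  i= 0: N-Z = 14 → O
  i= 1: V-L = 10 → K
  i= 2: O-L =  3 → D
  i= 3: G-U = 12 → M
  i= 4: Z-N = 12 → M
  i= 5: B-T =  8 → I
  i= 6: Y-K = 14 → O
  i= 7: X-N = 10 → K
  i= 8: H-E =  3 → D
  i= 9: X-L = 12 → M
  i=10: F-T = 12 → M
  i=11: M-E =  8 → I
  i=12: B-N = 14 → O
  i=13: H-X = 10 → K
  i=14: D-A =  3 → D
  i=15: C-Q = 12 → M
  i=16: K-Y = 12 → M
  shifts repeat with period 6: OKDMMI

OKDMMI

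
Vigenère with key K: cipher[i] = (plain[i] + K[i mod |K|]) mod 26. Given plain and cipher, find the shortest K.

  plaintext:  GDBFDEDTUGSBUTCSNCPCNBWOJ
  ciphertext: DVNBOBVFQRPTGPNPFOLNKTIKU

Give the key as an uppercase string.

  i= 0: D-G = 23 → X
  i= 1: V-D = 18 → S
  i= 2: N-B = 12 → M
  i= 3: B-F = 22 → W
  i= 4: O-D = 11 → L
  i= 5: B-E = 23 → X
  i= 6: V-D = 18 → S
  i= 7: F-T = 12 → M
  i= 8: Q-U = 22 → W
  i= 9: R-G = 11 → L
  i=10: P-S = 23 → X
  i=11: T-B = 18 → S
  i=12: G-U = 12 → M
  i=13: P-T = 22 → W
  i=14: N-C = 11 → L
  i=15: P-S = 23 → X
  i=16: F-N = 18 → S
  i=17: O-C = 12 → M
  i=18: L-P = 22 → W
  i=19: N-C = 11 → L
  i=20: K-N = 23 → X
  i=21: T-B = 18 → S
  i=22: I-W = 12 → M
  i=23: K-O = 22 → W
  i=24: U-J = 11 → L
  shifts repeat with period 5: XSMWL

XSMWL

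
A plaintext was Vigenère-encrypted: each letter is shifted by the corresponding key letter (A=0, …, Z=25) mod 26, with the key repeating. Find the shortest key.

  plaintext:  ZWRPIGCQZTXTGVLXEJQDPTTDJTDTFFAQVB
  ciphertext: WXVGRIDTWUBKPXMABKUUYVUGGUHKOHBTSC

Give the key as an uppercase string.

  i= 0: W-Z = 23 → X
  i= 1: X-W =  1 → B
  i= 2: V-R =  4 → E
  i= 3: G-P = 17 → R
  i= 4: R-I =  9 → J
  i= 5: I-G =  2 → C
  i= 6: D-C =  1 → B
  i= 7: T-Q =  3 → D
  i= 8: W-Z = 23 → X
  i= 9: U-T =  1 → B
  i=10: B-X =  4 → E
  i=11: K-T = 17 → R
  i=12: P-G =  9 → J
  i=13: X-V =  2 → C
  i=14: M-L =  1 → B
  i=15: A-X =  3 → D
  i=16: B-E = 23 → X
  i=17: K-J =  1 → B
  i=18: U-Q =  4 → E
  i=19: U-D = 17 → R
  i=20: Y-P =  9 → J
  i=21: V-T =  2 → C
  i=22: U-T =  1 → B
  i=23: G-D =  3 → D
  i=24: G-J = 23 → X
  i=25: U-T =  1 → B
  i=26: H-D =  4 → E
  i=27: K-T = 17 → R
  i=28: O-F =  9 → J
  i=29: H-F =  2 → C
  i=30: B-A =  1 → B
  i=31: T-Q =  3 → D
  i=32: S-V = 23 → X
  i=33: C-B =  1 → B
  shifts repeat with period 8: XBERJCBD

XBERJCBD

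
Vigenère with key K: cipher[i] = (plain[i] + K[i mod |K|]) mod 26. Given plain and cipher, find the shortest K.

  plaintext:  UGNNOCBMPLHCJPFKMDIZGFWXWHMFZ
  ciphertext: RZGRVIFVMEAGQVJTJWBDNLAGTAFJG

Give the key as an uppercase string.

XTTEHGEJ

  i= 0: R-U = 23 → X
  i= 1: Z-G = 19 → T
  i= 2: G-N = 19 → T
  i= 3: R-N =  4 → E
  i= 4: V-O =  7 → H
  i= 5: I-C =  6 → G
  i= 6: F-B =  4 → E
  i= 7: V-M =  9 → J
  i= 8: M-P = 23 → X
  i= 9: E-L = 19 → T
  i=10: A-H = 19 → T
  i=11: G-C =  4 → E
  i=12: Q-J =  7 → H
  i=13: V-P =  6 → G
  i=14: J-F =  4 → E
  i=15: T-K =  9 → J
  i=16: J-M = 23 → X
  i=17: W-D = 19 → T
  i=18: B-I = 19 → T
  i=19: D-Z =  4 → E
  i=20: N-G =  7 → H
  i=21: L-F =  6 → G
  i=22: A-W =  4 → E
  i=23: G-X =  9 → J
  i=24: T-W = 23 → X
  i=25: A-H = 19 → T
  i=26: F-M = 19 → T
  i=27: J-F =  4 → E
  i=28: G-Z =  7 → H
  shifts repeat with period 8: XTTEHGEJ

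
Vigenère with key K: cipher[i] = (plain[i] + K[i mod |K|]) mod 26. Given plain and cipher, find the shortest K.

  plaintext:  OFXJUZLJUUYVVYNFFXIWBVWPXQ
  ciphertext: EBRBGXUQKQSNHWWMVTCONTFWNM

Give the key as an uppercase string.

QWUSMYJH

  i= 0: E-O = 16 → Q
  i= 1: B-F = 22 → W
  i= 2: R-X = 20 → U
  i= 3: B-J = 18 → S
  i= 4: G-U = 12 → M
  i= 5: X-Z = 24 → Y
  i= 6: U-L =  9 → J
  i= 7: Q-J =  7 → H
  i= 8: K-U = 16 → Q
  i= 9: Q-U = 22 → W
  i=10: S-Y = 20 → U
  i=11: N-V = 18 → S
  i=12: H-V = 12 → M
  i=13: W-Y = 24 → Y
  i=14: W-N =  9 → J
  i=15: M-F =  7 → H
  i=16: V-F = 16 → Q
  i=17: T-X = 22 → W
  i=18: C-I = 20 → U
  i=19: O-W = 18 → S
  i=20: N-B = 12 → M
  i=21: T-V = 24 → Y
  i=22: F-W =  9 → J
  i=23: W-P =  7 → H
  i=24: N-X = 16 → Q
  i=25: M-Q = 22 → W
  shifts repeat with period 8: QWUSMYJH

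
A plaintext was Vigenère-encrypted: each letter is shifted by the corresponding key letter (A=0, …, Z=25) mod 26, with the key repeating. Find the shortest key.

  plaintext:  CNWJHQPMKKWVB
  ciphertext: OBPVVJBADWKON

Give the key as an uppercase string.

MOT

  i= 0: O-C = 12 → M
  i= 1: B-N = 14 → O
  i= 2: P-W = 19 → T
  i= 3: V-J = 12 → M
  i= 4: V-H = 14 → O
  i= 5: J-Q = 19 → T
  i= 6: B-P = 12 → M
  i= 7: A-M = 14 → O
  i= 8: D-K = 19 → T
  i= 9: W-K = 12 → M
  i=10: K-W = 14 → O
  i=11: O-V = 19 → T
  i=12: N-B = 12 → M
  shifts repeat with period 3: MOT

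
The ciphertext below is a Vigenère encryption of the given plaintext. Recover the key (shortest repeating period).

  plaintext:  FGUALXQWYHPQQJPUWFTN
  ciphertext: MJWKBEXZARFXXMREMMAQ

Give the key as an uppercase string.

HDCKQH

  i= 0: M-F =  7 → H
  i= 1: J-G =  3 → D
  i= 2: W-U =  2 → C
  i= 3: K-A = 10 → K
  i= 4: B-L = 16 → Q
  i= 5: E-X =  7 → H
  i= 6: X-Q =  7 → H
  i= 7: Z-W =  3 → D
  i= 8: A-Y =  2 → C
  i= 9: R-H = 10 → K
  i=10: F-P = 16 → Q
  i=11: X-Q =  7 → H
  i=12: X-Q =  7 → H
  i=13: M-J =  3 → D
  i=14: R-P =  2 → C
  i=15: E-U = 10 → K
  i=16: M-W = 16 → Q
  i=17: M-F =  7 → H
  i=18: A-T =  7 → H
  i=19: Q-N =  3 → D
  shifts repeat with period 6: HDCKQH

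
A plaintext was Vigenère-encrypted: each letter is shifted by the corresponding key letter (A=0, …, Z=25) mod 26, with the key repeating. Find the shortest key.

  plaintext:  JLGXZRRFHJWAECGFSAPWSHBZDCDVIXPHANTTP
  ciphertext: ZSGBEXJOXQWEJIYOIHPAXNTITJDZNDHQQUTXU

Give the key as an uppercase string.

QHAEFGSJ

  i= 0: Z-J = 16 → Q
  i= 1: S-L =  7 → H
  i= 2: G-G =  0 → A
  i= 3: B-X =  4 → E
  i= 4: E-Z =  5 → F
  i= 5: X-R =  6 → G
  i= 6: J-R = 18 → S
  i= 7: O-F =  9 → J
  i= 8: X-H = 16 → Q
  i= 9: Q-J =  7 → H
  i=10: W-W =  0 → A
  i=11: E-A =  4 → E
  i=12: J-E =  5 → F
  i=13: I-C =  6 → G
  i=14: Y-G = 18 → S
  i=15: O-F =  9 → J
  i=16: I-S = 16 → Q
  i=17: H-A =  7 → H
  i=18: P-P =  0 → A
  i=19: A-W =  4 → E
  i=20: X-S =  5 → F
  i=21: N-H =  6 → G
  i=22: T-B = 18 → S
  i=23: I-Z =  9 → J
  i=24: T-D = 16 → Q
  i=25: J-C =  7 → H
  i=26: D-D =  0 → A
  i=27: Z-V =  4 → E
  i=28: N-I =  5 → F
  i=29: D-X =  6 → G
  i=30: H-P = 18 → S
  i=31: Q-H =  9 → J
  i=32: Q-A = 16 → Q
  i=33: U-N =  7 → H
  i=34: T-T =  0 → A
  i=35: X-T =  4 → E
  i=36: U-P =  5 → F
  shifts repeat with period 8: QHAEFGSJ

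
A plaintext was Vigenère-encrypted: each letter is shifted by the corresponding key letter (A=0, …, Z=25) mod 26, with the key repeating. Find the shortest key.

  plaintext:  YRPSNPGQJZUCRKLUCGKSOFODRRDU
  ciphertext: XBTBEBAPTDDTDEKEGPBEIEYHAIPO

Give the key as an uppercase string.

  i= 0: X-Y = 25 → Z
  i= 1: B-R = 10 → K
  i= 2: T-P =  4 → E
  i= 3: B-S =  9 → J
  i= 4: E-N = 17 → R
  i= 5: B-P = 12 → M
  i= 6: A-G = 20 → U
  i= 7: P-Q = 25 → Z
  i= 8: T-J = 10 → K
  i= 9: D-Z =  4 → E
  i=10: D-U =  9 → J
  i=11: T-C = 17 → R
  i=12: D-R = 12 → M
  i=13: E-K = 20 → U
  i=14: K-L = 25 → Z
  i=15: E-U = 10 → K
  i=16: G-C =  4 → E
  i=17: P-G =  9 → J
  i=18: B-K = 17 → R
  i=19: E-S = 12 → M
  i=20: I-O = 20 → U
  i=21: E-F = 25 → Z
  i=22: Y-O = 10 → K
  i=23: H-D =  4 → E
  i=24: A-R =  9 → J
  i=25: I-R = 17 → R
  i=26: P-D = 12 → M
  i=27: O-U = 20 → U
  shifts repeat with period 7: ZKEJRMU

ZKEJRMU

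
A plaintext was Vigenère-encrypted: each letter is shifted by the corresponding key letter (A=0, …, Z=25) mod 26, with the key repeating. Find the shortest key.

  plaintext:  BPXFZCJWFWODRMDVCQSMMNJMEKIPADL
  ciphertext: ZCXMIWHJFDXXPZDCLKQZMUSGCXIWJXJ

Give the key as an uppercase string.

  i= 0: Z-B = 24 → Y
  i= 1: C-P = 13 → N
  i= 2: X-X =  0 → A
  i= 3: M-F =  7 → H
  i= 4: I-Z =  9 → J
  i= 5: W-C = 20 → U
  i= 6: H-J = 24 → Y
  i= 7: J-W = 13 → N
  i= 8: F-F =  0 → A
  i= 9: D-W =  7 → H
  i=10: X-O =  9 → J
  i=11: X-D = 20 → U
  i=12: P-R = 24 → Y
  i=13: Z-M = 13 → N
  i=14: D-D =  0 → A
  i=15: C-V =  7 → H
  i=16: L-C =  9 → J
  i=17: K-Q = 20 → U
  i=18: Q-S = 24 → Y
  i=19: Z-M = 13 → N
  i=20: M-M =  0 → A
  i=21: U-N =  7 → H
  i=22: S-J =  9 → J
  i=23: G-M = 20 → U
  i=24: C-E = 24 → Y
  i=25: X-K = 13 → N
  i=26: I-I =  0 → A
  i=27: W-P =  7 → H
  i=28: J-A =  9 → J
  i=29: X-D = 20 → U
  i=30: J-L = 24 → Y
  shifts repeat with period 6: YNAHJU

YNAHJU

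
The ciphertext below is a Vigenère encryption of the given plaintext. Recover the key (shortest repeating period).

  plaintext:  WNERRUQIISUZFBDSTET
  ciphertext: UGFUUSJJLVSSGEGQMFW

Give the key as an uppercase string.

YTBDD

  i= 0: U-W = 24 → Y
  i= 1: G-N = 19 → T
  i= 2: F-E =  1 → B
  i= 3: U-R =  3 → D
  i= 4: U-R =  3 → D
  i= 5: S-U = 24 → Y
  i= 6: J-Q = 19 → T
  i= 7: J-I =  1 → B
  i= 8: L-I =  3 → D
  i= 9: V-S =  3 → D
  i=10: S-U = 24 → Y
  i=11: S-Z = 19 → T
  i=12: G-F =  1 → B
  i=13: E-B =  3 → D
  i=14: G-D =  3 → D
  i=15: Q-S = 24 → Y
  i=16: M-T = 19 → T
  i=17: F-E =  1 → B
  i=18: W-T =  3 → D
  shifts repeat with period 5: YTBDD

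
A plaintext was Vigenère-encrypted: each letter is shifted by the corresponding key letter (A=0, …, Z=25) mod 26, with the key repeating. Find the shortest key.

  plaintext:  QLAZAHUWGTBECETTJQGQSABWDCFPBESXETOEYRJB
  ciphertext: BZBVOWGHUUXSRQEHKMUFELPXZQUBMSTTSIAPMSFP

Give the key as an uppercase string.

LOBWOPM

  i= 0: B-Q = 11 → L
  i= 1: Z-L = 14 → O
  i= 2: B-A =  1 → B
  i= 3: V-Z = 22 → W
  i= 4: O-A = 14 → O
  i= 5: W-H = 15 → P
  i= 6: G-U = 12 → M
  i= 7: H-W = 11 → L
  i= 8: U-G = 14 → O
  i= 9: U-T =  1 → B
  i=10: X-B = 22 → W
  i=11: S-E = 14 → O
  i=12: R-C = 15 → P
  i=13: Q-E = 12 → M
  i=14: E-T = 11 → L
  i=15: H-T = 14 → O
  i=16: K-J =  1 → B
  i=17: M-Q = 22 → W
  i=18: U-G = 14 → O
  i=19: F-Q = 15 → P
  i=20: E-S = 12 → M
  i=21: L-A = 11 → L
  i=22: P-B = 14 → O
  i=23: X-W =  1 → B
  i=24: Z-D = 22 → W
  i=25: Q-C = 14 → O
  i=26: U-F = 15 → P
  i=27: B-P = 12 → M
  i=28: M-B = 11 → L
  i=29: S-E = 14 → O
  i=30: T-S =  1 → B
  i=31: T-X = 22 → W
  i=32: S-E = 14 → O
  i=33: I-T = 15 → P
  i=34: A-O = 12 → M
  i=35: P-E = 11 → L
  i=36: M-Y = 14 → O
  i=37: S-R =  1 → B
  i=38: F-J = 22 → W
  i=39: P-B = 14 → O
  shifts repeat with period 7: LOBWOPM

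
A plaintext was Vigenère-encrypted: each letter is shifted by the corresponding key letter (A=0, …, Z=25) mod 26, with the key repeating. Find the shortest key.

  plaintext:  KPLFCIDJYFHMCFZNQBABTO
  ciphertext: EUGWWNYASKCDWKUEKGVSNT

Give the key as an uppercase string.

UFVR

  i= 0: E-K = 20 → U
  i= 1: U-P =  5 → F
  i= 2: G-L = 21 → V
  i= 3: W-F = 17 → R
  i= 4: W-C = 20 → U
  i= 5: N-I =  5 → F
  i= 6: Y-D = 21 → V
  i= 7: A-J = 17 → R
  i= 8: S-Y = 20 → U
  i= 9: K-F =  5 → F
  i=10: C-H = 21 → V
  i=11: D-M = 17 → R
  i=12: W-C = 20 → U
  i=13: K-F =  5 → F
  i=14: U-Z = 21 → V
  i=15: E-N = 17 → R
  i=16: K-Q = 20 → U
  i=17: G-B =  5 → F
  i=18: V-A = 21 → V
  i=19: S-B = 17 → R
  i=20: N-T = 20 → U
  i=21: T-O =  5 → F
  shifts repeat with period 4: UFVR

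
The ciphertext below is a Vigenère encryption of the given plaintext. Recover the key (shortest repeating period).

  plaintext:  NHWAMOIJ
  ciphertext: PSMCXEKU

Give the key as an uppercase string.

CLQ

  i= 0: P-N =  2 → C
  i= 1: S-H = 11 → L
  i= 2: M-W = 16 → Q
  i= 3: C-A =  2 → C
  i= 4: X-M = 11 → L
  i= 5: E-O = 16 → Q
  i= 6: K-I =  2 → C
  i= 7: U-J = 11 → L
  shifts repeat with period 3: CLQ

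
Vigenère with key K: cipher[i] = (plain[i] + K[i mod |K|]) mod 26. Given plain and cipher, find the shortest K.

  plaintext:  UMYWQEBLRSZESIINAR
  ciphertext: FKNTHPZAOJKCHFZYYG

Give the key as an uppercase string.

  i= 0: F-U = 11 → L
  i= 1: K-M = 24 → Y
  i= 2: N-Y = 15 → P
  i= 3: T-W = 23 → X
  i= 4: H-Q = 17 → R
  i= 5: P-E = 11 → L
  i= 6: Z-B = 24 → Y
  i= 7: A-L = 15 → P
  i= 8: O-R = 23 → X
  i= 9: J-S = 17 → R
  i=10: K-Z = 11 → L
  i=11: C-E = 24 → Y
  i=12: H-S = 15 → P
  i=13: F-I = 23 → X
  i=14: Z-I = 17 → R
  i=15: Y-N = 11 → L
  i=16: Y-A = 24 → Y
  i=17: G-R = 15 → P
  shifts repeat with period 5: LYPXR

LYPXR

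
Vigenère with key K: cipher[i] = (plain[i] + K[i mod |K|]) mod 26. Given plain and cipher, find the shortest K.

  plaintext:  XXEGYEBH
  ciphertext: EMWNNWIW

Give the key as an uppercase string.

HPS

  i= 0: E-X =  7 → H
  i= 1: M-X = 15 → P
  i= 2: W-E = 18 → S
  i= 3: N-G =  7 → H
  i= 4: N-Y = 15 → P
  i= 5: W-E = 18 → S
  i= 6: I-B =  7 → H
  i= 7: W-H = 15 → P
  shifts repeat with period 3: HPS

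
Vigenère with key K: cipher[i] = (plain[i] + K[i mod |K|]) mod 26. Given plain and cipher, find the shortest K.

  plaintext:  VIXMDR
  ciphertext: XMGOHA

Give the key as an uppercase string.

CEJ

  i= 0: X-V =  2 → C
  i= 1: M-I =  4 → E
  i= 2: G-X =  9 → J
  i= 3: O-M =  2 → C
  i= 4: H-D =  4 → E
  i= 5: A-R =  9 → J
  shifts repeat with period 3: CEJ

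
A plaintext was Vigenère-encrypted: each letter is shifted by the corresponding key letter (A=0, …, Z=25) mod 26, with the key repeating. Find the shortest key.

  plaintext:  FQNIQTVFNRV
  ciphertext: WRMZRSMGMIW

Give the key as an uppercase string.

RBZ

  i= 0: W-F = 17 → R
  i= 1: R-Q =  1 → B
  i= 2: M-N = 25 → Z
  i= 3: Z-I = 17 → R
  i= 4: R-Q =  1 → B
  i= 5: S-T = 25 → Z
  i= 6: M-V = 17 → R
  i= 7: G-F =  1 → B
  i= 8: M-N = 25 → Z
  i= 9: I-R = 17 → R
  i=10: W-V =  1 → B
  shifts repeat with period 3: RBZ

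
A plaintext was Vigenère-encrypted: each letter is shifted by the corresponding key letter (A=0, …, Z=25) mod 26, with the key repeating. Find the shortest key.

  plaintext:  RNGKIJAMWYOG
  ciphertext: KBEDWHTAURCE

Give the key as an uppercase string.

  i= 0: K-R = 19 → T
  i= 1: B-N = 14 → O
  i= 2: E-G = 24 → Y
  i= 3: D-K = 19 → T
  i= 4: W-I = 14 → O
  i= 5: H-J = 24 → Y
  i= 6: T-A = 19 → T
  i= 7: A-M = 14 → O
  i= 8: U-W = 24 → Y
  i= 9: R-Y = 19 → T
  i=10: C-O = 14 → O
  i=11: E-G = 24 → Y
  shifts repeat with period 3: TOY

TOY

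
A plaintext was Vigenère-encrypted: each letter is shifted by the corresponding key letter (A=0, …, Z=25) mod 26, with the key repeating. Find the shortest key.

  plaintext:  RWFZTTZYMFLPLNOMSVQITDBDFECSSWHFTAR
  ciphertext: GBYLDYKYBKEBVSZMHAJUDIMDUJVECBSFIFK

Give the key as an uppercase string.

  i= 0: G-R = 15 → P
  i= 1: B-W =  5 → F
  i= 2: Y-F = 19 → T
  i= 3: L-Z = 12 → M
  i= 4: D-T = 10 → K
  i= 5: Y-T =  5 → F
  i= 6: K-Z = 11 → L
  i= 7: Y-Y =  0 → A
  i= 8: B-M = 15 → P
  i= 9: K-F =  5 → F
  i=10: E-L = 19 → T
  i=11: B-P = 12 → M
  i=12: V-L = 10 → K
  i=13: S-N =  5 → F
  i=14: Z-O = 11 → L
  i=15: M-M =  0 → A
  i=16: H-S = 15 → P
  i=17: A-V =  5 → F
  i=18: J-Q = 19 → T
  i=19: U-I = 12 → M
  i=20: D-T = 10 → K
  i=21: I-D =  5 → F
  i=22: M-B = 11 → L
  i=23: D-D =  0 → A
  i=24: U-F = 15 → P
  i=25: J-E =  5 → F
  i=26: V-C = 19 → T
  i=27: E-S = 12 → M
  i=28: C-S = 10 → K
  i=29: B-W =  5 → F
  i=30: S-H = 11 → L
  i=31: F-F =  0 → A
  i=32: I-T = 15 → P
  i=33: F-A =  5 → F
  i=34: K-R = 19 → T
  shifts repeat with period 8: PFTMKFLA

PFTMKFLA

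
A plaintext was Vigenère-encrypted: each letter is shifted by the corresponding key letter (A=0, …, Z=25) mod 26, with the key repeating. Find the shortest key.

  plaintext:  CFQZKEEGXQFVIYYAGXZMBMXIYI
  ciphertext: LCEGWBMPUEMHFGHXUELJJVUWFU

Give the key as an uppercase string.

  i= 0: L-C =  9 → J
  i= 1: C-F = 23 → X
  i= 2: E-Q = 14 → O
  i= 3: G-Z =  7 → H
  i= 4: W-K = 12 → M
  i= 5: B-E = 23 → X
  i= 6: M-E =  8 → I
  i= 7: P-G =  9 → J
  i= 8: U-X = 23 → X
  i= 9: E-Q = 14 → O
  i=10: M-F =  7 → H
  i=11: H-V = 12 → M
  i=12: F-I = 23 → X
  i=13: G-Y =  8 → I
  i=14: H-Y =  9 → J
  i=15: X-A = 23 → X
  i=16: U-G = 14 → O
  i=17: E-X =  7 → H
  i=18: L-Z = 12 → M
  i=19: J-M = 23 → X
  i=20: J-B =  8 → I
  i=21: V-M =  9 → J
  i=22: U-X = 23 → X
  i=23: W-I = 14 → O
  i=24: F-Y =  7 → H
  i=25: U-I = 12 → M
  shifts repeat with period 7: JXOHMXI

JXOHMXI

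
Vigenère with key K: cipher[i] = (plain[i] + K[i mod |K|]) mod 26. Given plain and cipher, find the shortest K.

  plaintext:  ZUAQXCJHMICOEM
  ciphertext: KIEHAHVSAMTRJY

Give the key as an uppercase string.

  i= 0: K-Z = 11 → L
  i= 1: I-U = 14 → O
  i= 2: E-A =  4 → E
  i= 3: H-Q = 17 → R
  i= 4: A-X =  3 → D
  i= 5: H-C =  5 → F
  i= 6: V-J = 12 → M
  i= 7: S-H = 11 → L
  i= 8: A-M = 14 → O
  i= 9: M-I =  4 → E
  i=10: T-C = 17 → R
  i=11: R-O =  3 → D
  i=12: J-E =  5 → F
  i=13: Y-M = 12 → M
  shifts repeat with period 7: LOERDFM

LOERDFM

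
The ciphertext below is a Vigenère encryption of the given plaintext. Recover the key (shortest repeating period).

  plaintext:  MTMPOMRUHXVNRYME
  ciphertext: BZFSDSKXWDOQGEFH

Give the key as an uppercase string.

PGTD

  i= 0: B-M = 15 → P
  i= 1: Z-T =  6 → G
  i= 2: F-M = 19 → T
  i= 3: S-P =  3 → D
  i= 4: D-O = 15 → P
  i= 5: S-M =  6 → G
  i= 6: K-R = 19 → T
  i= 7: X-U =  3 → D
  i= 8: W-H = 15 → P
  i= 9: D-X =  6 → G
  i=10: O-V = 19 → T
  i=11: Q-N =  3 → D
  i=12: G-R = 15 → P
  i=13: E-Y =  6 → G
  i=14: F-M = 19 → T
  i=15: H-E =  3 → D
  shifts repeat with period 4: PGTD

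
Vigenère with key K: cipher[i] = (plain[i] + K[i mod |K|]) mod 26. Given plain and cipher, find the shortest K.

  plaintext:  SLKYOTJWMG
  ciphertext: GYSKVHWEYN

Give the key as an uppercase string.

ONIMH

  i= 0: G-S = 14 → O
  i= 1: Y-L = 13 → N
  i= 2: S-K =  8 → I
  i= 3: K-Y = 12 → M
  i= 4: V-O =  7 → H
  i= 5: H-T = 14 → O
  i= 6: W-J = 13 → N
  i= 7: E-W =  8 → I
  i= 8: Y-M = 12 → M
  i= 9: N-G =  7 → H
  shifts repeat with period 5: ONIMH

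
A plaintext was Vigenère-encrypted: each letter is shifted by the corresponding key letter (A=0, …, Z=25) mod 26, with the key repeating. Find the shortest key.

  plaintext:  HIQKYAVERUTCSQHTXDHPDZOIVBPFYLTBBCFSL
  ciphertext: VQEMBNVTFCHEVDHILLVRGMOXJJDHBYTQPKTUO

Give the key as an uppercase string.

  i= 0: V-H = 14 → O
  i= 1: Q-I =  8 → I
  i= 2: E-Q = 14 → O
  i= 3: M-K =  2 → C
  i= 4: B-Y =  3 → D
  i= 5: N-A = 13 → N
  i= 6: V-V =  0 → A
  i= 7: T-E = 15 → P
  i= 8: F-R = 14 → O
  i= 9: C-U =  8 → I
  i=10: H-T = 14 → O
  i=11: E-C =  2 → C
  i=12: V-S =  3 → D
  i=13: D-Q = 13 → N
  i=14: H-H =  0 → A
  i=15: I-T = 15 → P
  i=16: L-X = 14 → O
  i=17: L-D =  8 → I
  i=18: V-H = 14 → O
  i=19: R-P =  2 → C
  i=20: G-D =  3 → D
  i=21: M-Z = 13 → N
  i=22: O-O =  0 → A
  i=23: X-I = 15 → P
  i=24: J-V = 14 → O
  i=25: J-B =  8 → I
  i=26: D-P = 14 → O
  i=27: H-F =  2 → C
  i=28: B-Y =  3 → D
  i=29: Y-L = 13 → N
  i=30: T-T =  0 → A
  i=31: Q-B = 15 → P
  i=32: P-B = 14 → O
  i=33: K-C =  8 → I
  i=34: T-F = 14 → O
  i=35: U-S =  2 → C
  i=36: O-L =  3 → D
  shifts repeat with period 8: OIOCDNAP

OIOCDNAP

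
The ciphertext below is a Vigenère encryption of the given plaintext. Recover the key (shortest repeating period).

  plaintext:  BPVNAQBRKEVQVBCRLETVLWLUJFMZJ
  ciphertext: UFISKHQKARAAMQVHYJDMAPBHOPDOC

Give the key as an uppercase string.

TQNFKRP

  i= 0: U-B = 19 → T
  i= 1: F-P = 16 → Q
  i= 2: I-V = 13 → N
  i= 3: S-N =  5 → F
  i= 4: K-A = 10 → K
  i= 5: H-Q = 17 → R
  i= 6: Q-B = 15 → P
  i= 7: K-R = 19 → T
  i= 8: A-K = 16 → Q
  i= 9: R-E = 13 → N
  i=10: A-V =  5 → F
  i=11: A-Q = 10 → K
  i=12: M-V = 17 → R
  i=13: Q-B = 15 → P
  i=14: V-C = 19 → T
  i=15: H-R = 16 → Q
  i=16: Y-L = 13 → N
  i=17: J-E =  5 → F
  i=18: D-T = 10 → K
  i=19: M-V = 17 → R
  i=20: A-L = 15 → P
  i=21: P-W = 19 → T
  i=22: B-L = 16 → Q
  i=23: H-U = 13 → N
  i=24: O-J =  5 → F
  i=25: P-F = 10 → K
  i=26: D-M = 17 → R
  i=27: O-Z = 15 → P
  i=28: C-J = 19 → T
  shifts repeat with period 7: TQNFKRP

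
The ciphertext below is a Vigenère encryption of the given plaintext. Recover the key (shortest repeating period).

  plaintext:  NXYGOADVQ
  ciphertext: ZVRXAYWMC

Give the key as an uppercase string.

  i= 0: Z-N = 12 → M
  i= 1: V-X = 24 → Y
  i= 2: R-Y = 19 → T
  i= 3: X-G = 17 → R
  i= 4: A-O = 12 → M
  i= 5: Y-A = 24 → Y
  i= 6: W-D = 19 → T
  i= 7: M-V = 17 → R
  i= 8: C-Q = 12 → M
  shifts repeat with period 4: MYTR

MYTR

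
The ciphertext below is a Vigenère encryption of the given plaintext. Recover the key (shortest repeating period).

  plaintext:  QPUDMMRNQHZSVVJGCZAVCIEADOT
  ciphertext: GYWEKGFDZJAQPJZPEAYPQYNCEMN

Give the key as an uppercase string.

  i= 0: G-Q = 16 → Q
  i= 1: Y-P =  9 → J
  i= 2: W-U =  2 → C
  i= 3: E-D =  1 → B
  i= 4: K-M = 24 → Y
  i= 5: G-M = 20 → U
  i= 6: F-R = 14 → O
  i= 7: D-N = 16 → Q
  i= 8: Z-Q =  9 → J
  i= 9: J-H =  2 → C
  i=10: A-Z =  1 → B
  i=11: Q-S = 24 → Y
  i=12: P-V = 20 → U
  i=13: J-V = 14 → O
  i=14: Z-J = 16 → Q
  i=15: P-G =  9 → J
  i=16: E-C =  2 → C
  i=17: A-Z =  1 → B
  i=18: Y-A = 24 → Y
  i=19: P-V = 20 → U
  i=20: Q-C = 14 → O
  i=21: Y-I = 16 → Q
  i=22: N-E =  9 → J
  i=23: C-A =  2 → C
  i=24: E-D =  1 → B
  i=25: M-O = 24 → Y
  i=26: N-T = 20 → U
  shifts repeat with period 7: QJCBYUO

QJCBYUO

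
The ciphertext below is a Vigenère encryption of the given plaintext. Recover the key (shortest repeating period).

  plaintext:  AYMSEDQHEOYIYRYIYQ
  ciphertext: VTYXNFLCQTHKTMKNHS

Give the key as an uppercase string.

VVMFJC

  i= 0: V-A = 21 → V
  i= 1: T-Y = 21 → V
  i= 2: Y-M = 12 → M
  i= 3: X-S =  5 → F
  i= 4: N-E =  9 → J
  i= 5: F-D =  2 → C
  i= 6: L-Q = 21 → V
  i= 7: C-H = 21 → V
  i= 8: Q-E = 12 → M
  i= 9: T-O =  5 → F
  i=10: H-Y =  9 → J
  i=11: K-I =  2 → C
  i=12: T-Y = 21 → V
  i=13: M-R = 21 → V
  i=14: K-Y = 12 → M
  i=15: N-I =  5 → F
  i=16: H-Y =  9 → J
  i=17: S-Q =  2 → C
  shifts repeat with period 6: VVMFJC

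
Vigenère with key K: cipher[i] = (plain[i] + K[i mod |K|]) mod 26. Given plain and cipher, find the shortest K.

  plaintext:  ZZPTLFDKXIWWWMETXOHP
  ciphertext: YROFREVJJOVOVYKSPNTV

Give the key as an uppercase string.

ZSZMG

  i= 0: Y-Z = 25 → Z
  i= 1: R-Z = 18 → S
  i= 2: O-P = 25 → Z
  i= 3: F-T = 12 → M
  i= 4: R-L =  6 → G
  i= 5: E-F = 25 → Z
  i= 6: V-D = 18 → S
  i= 7: J-K = 25 → Z
  i= 8: J-X = 12 → M
  i= 9: O-I =  6 → G
  i=10: V-W = 25 → Z
  i=11: O-W = 18 → S
  i=12: V-W = 25 → Z
  i=13: Y-M = 12 → M
  i=14: K-E =  6 → G
  i=15: S-T = 25 → Z
  i=16: P-X = 18 → S
  i=17: N-O = 25 → Z
  i=18: T-H = 12 → M
  i=19: V-P =  6 → G
  shifts repeat with period 5: ZSZMG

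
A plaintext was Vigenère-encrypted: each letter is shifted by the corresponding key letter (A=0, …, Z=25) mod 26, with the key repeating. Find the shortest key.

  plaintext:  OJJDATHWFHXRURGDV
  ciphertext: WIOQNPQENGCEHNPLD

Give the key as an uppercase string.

IZFNNWJI

  i= 0: W-O =  8 → I
  i= 1: I-J = 25 → Z
  i= 2: O-J =  5 → F
  i= 3: Q-D = 13 → N
  i= 4: N-A = 13 → N
  i= 5: P-T = 22 → W
  i= 6: Q-H =  9 → J
  i= 7: E-W =  8 → I
  i= 8: N-F =  8 → I
  i= 9: G-H = 25 → Z
  i=10: C-X =  5 → F
  i=11: E-R = 13 → N
  i=12: H-U = 13 → N
  i=13: N-R = 22 → W
  i=14: P-G =  9 → J
  i=15: L-D =  8 → I
  i=16: D-V =  8 → I
  shifts repeat with period 8: IZFNNWJI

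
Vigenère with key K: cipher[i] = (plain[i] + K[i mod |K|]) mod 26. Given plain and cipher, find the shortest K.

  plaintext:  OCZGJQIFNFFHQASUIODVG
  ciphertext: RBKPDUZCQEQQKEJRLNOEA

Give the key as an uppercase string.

  i= 0: R-O =  3 → D
  i= 1: B-C = 25 → Z
  i= 2: K-Z = 11 → L
  i= 3: P-G =  9 → J
  i= 4: D-J = 20 → U
  i= 5: U-Q =  4 → E
  i= 6: Z-I = 17 → R
  i= 7: C-F = 23 → X
  i= 8: Q-N =  3 → D
  i= 9: E-F = 25 → Z
  i=10: Q-F = 11 → L
  i=11: Q-H =  9 → J
  i=12: K-Q = 20 → U
  i=13: E-A =  4 → E
  i=14: J-S = 17 → R
  i=15: R-U = 23 → X
  i=16: L-I =  3 → D
  i=17: N-O = 25 → Z
  i=18: O-D = 11 → L
  i=19: E-V =  9 → J
  i=20: A-G = 20 → U
  shifts repeat with period 8: DZLJUERX

DZLJUERX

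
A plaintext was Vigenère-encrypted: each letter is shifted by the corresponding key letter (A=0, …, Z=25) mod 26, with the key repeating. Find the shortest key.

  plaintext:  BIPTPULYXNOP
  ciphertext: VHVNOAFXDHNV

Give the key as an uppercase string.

  i= 0: V-B = 20 → U
  i= 1: H-I = 25 → Z
  i= 2: V-P =  6 → G
  i= 3: N-T = 20 → U
  i= 4: O-P = 25 → Z
  i= 5: A-U =  6 → G
  i= 6: F-L = 20 → U
  i= 7: X-Y = 25 → Z
  i= 8: D-X =  6 → G
  i= 9: H-N = 20 → U
  i=10: N-O = 25 → Z
  i=11: V-P =  6 → G
  shifts repeat with period 3: UZG

UZG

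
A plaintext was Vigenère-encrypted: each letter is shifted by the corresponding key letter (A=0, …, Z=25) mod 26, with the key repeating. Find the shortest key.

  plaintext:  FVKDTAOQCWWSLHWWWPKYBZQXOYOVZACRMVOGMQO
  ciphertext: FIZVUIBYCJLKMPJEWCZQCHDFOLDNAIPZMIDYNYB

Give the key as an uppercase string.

  i= 0: F-F =  0 → A
  i= 1: I-V = 13 → N
  i= 2: Z-K = 15 → P
  i= 3: V-D = 18 → S
  i= 4: U-T =  1 → B
  i= 5: I-A =  8 → I
  i= 6: B-O = 13 → N
  i= 7: Y-Q =  8 → I
  i= 8: C-C =  0 → A
  i= 9: J-W = 13 → N
  i=10: L-W = 15 → P
  i=11: K-S = 18 → S
  i=12: M-L =  1 → B
  i=13: P-H =  8 → I
  i=14: J-W = 13 → N
  i=15: E-W =  8 → I
  i=16: W-W =  0 → A
  i=17: C-P = 13 → N
  i=18: Z-K = 15 → P
  i=19: Q-Y = 18 → S
  i=20: C-B =  1 → B
  i=21: H-Z =  8 → I
  i=22: D-Q = 13 → N
  i=23: F-X =  8 → I
  i=24: O-O =  0 → A
  i=25: L-Y = 13 → N
  i=26: D-O = 15 → P
  i=27: N-V = 18 → S
  i=28: A-Z =  1 → B
  i=29: I-A =  8 → I
  i=30: P-C = 13 → N
  i=31: Z-R =  8 → I
  i=32: M-M =  0 → A
  i=33: I-V = 13 → N
  i=34: D-O = 15 → P
  i=35: Y-G = 18 → S
  i=36: N-M =  1 → B
  i=37: Y-Q =  8 → I
  i=38: B-O = 13 → N
  shifts repeat with period 8: ANPSBINI

ANPSBINI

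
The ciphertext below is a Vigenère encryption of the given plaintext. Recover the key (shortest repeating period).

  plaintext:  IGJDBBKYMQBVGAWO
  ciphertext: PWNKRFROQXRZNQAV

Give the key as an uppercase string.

HQE

  i= 0: P-I =  7 → H
  i= 1: W-G = 16 → Q
  i= 2: N-J =  4 → E
  i= 3: K-D =  7 → H
  i= 4: R-B = 16 → Q
  i= 5: F-B =  4 → E
  i= 6: R-K =  7 → H
  i= 7: O-Y = 16 → Q
  i= 8: Q-M =  4 → E
  i= 9: X-Q =  7 → H
  i=10: R-B = 16 → Q
  i=11: Z-V =  4 → E
  i=12: N-G =  7 → H
  i=13: Q-A = 16 → Q
  i=14: A-W =  4 → E
  i=15: V-O =  7 → H
  shifts repeat with period 3: HQE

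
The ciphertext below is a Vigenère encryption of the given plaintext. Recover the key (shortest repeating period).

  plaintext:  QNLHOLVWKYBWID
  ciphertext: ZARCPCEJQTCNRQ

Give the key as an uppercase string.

  i= 0: Z-Q =  9 → J
  i= 1: A-N = 13 → N
  i= 2: R-L =  6 → G
  i= 3: C-H = 21 → V
  i= 4: P-O =  1 → B
  i= 5: C-L = 17 → R
  i= 6: E-V =  9 → J
  i= 7: J-W = 13 → N
  i= 8: Q-K =  6 → G
  i= 9: T-Y = 21 → V
  i=10: C-B =  1 → B
  i=11: N-W = 17 → R
  i=12: R-I =  9 → J
  i=13: Q-D = 13 → N
  shifts repeat with period 6: JNGVBR

JNGVBR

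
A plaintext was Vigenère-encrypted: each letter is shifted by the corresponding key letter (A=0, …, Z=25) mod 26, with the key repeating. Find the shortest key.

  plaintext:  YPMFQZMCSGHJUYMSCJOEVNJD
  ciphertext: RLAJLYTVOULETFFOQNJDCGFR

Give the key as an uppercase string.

TWOEVZH

  i= 0: R-Y = 19 → T
  i= 1: L-P = 22 → W
  i= 2: A-M = 14 → O
  i= 3: J-F =  4 → E
  i= 4: L-Q = 21 → V
  i= 5: Y-Z = 25 → Z
  i= 6: T-M =  7 → H
  i= 7: V-C = 19 → T
  i= 8: O-S = 22 → W
  i= 9: U-G = 14 → O
  i=10: L-H =  4 → E
  i=11: E-J = 21 → V
  i=12: T-U = 25 → Z
  i=13: F-Y =  7 → H
  i=14: F-M = 19 → T
  i=15: O-S = 22 → W
  i=16: Q-C = 14 → O
  i=17: N-J =  4 → E
  i=18: J-O = 21 → V
  i=19: D-E = 25 → Z
  i=20: C-V =  7 → H
  i=21: G-N = 19 → T
  i=22: F-J = 22 → W
  i=23: R-D = 14 → O
  shifts repeat with period 7: TWOEVZH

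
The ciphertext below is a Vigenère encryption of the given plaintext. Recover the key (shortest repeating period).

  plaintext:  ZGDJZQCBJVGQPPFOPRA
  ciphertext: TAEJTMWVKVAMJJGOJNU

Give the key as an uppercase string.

UUBAUW

  i= 0: T-Z = 20 → U
  i= 1: A-G = 20 → U
  i= 2: E-D =  1 → B
  i= 3: J-J =  0 → A
  i= 4: T-Z = 20 → U
  i= 5: M-Q = 22 → W
  i= 6: W-C = 20 → U
  i= 7: V-B = 20 → U
  i= 8: K-J =  1 → B
  i= 9: V-V =  0 → A
  i=10: A-G = 20 → U
  i=11: M-Q = 22 → W
  i=12: J-P = 20 → U
  i=13: J-P = 20 → U
  i=14: G-F =  1 → B
  i=15: O-O =  0 → A
  i=16: J-P = 20 → U
  i=17: N-R = 22 → W
  i=18: U-A = 20 → U
  shifts repeat with period 6: UUBAUW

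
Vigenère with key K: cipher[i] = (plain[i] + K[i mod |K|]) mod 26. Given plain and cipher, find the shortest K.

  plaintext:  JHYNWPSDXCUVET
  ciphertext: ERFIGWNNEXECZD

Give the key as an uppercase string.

  i= 0: E-J = 21 → V
  i= 1: R-H = 10 → K
  i= 2: F-Y =  7 → H
  i= 3: I-N = 21 → V
  i= 4: G-W = 10 → K
  i= 5: W-P =  7 → H
  i= 6: N-S = 21 → V
  i= 7: N-D = 10 → K
  i= 8: E-X =  7 → H
  i= 9: X-C = 21 → V
  i=10: E-U = 10 → K
  i=11: C-V =  7 → H
  i=12: Z-E = 21 → V
  i=13: D-T = 10 → K
  shifts repeat with period 3: VKH

VKH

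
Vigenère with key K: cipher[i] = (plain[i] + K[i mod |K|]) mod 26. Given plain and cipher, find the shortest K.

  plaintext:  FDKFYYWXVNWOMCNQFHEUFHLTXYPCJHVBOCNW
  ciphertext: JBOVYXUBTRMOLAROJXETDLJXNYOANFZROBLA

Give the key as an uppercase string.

EYEQAZY

  i= 0: J-F =  4 → E
  i= 1: B-D = 24 → Y
  i= 2: O-K =  4 → E
  i= 3: V-F = 16 → Q
  i= 4: Y-Y =  0 → A
  i= 5: X-Y = 25 → Z
  i= 6: U-W = 24 → Y
  i= 7: B-X =  4 → E
  i= 8: T-V = 24 → Y
  i= 9: R-N =  4 → E
  i=10: M-W = 16 → Q
  i=11: O-O =  0 → A
  i=12: L-M = 25 → Z
  i=13: A-C = 24 → Y
  i=14: R-N =  4 → E
  i=15: O-Q = 24 → Y
  i=16: J-F =  4 → E
  i=17: X-H = 16 → Q
  i=18: E-E =  0 → A
  i=19: T-U = 25 → Z
  i=20: D-F = 24 → Y
  i=21: L-H =  4 → E
  i=22: J-L = 24 → Y
  i=23: X-T =  4 → E
  i=24: N-X = 16 → Q
  i=25: Y-Y =  0 → A
  i=26: O-P = 25 → Z
  i=27: A-C = 24 → Y
  i=28: N-J =  4 → E
  i=29: F-H = 24 → Y
  i=30: Z-V =  4 → E
  i=31: R-B = 16 → Q
  i=32: O-O =  0 → A
  i=33: B-C = 25 → Z
  i=34: L-N = 24 → Y
  i=35: A-W =  4 → E
  shifts repeat with period 7: EYEQAZY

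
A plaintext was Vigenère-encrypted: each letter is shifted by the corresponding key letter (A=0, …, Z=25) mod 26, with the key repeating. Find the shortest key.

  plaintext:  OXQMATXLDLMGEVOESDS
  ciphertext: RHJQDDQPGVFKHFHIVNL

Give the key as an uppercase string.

DKTE

  i= 0: R-O =  3 → D
  i= 1: H-X = 10 → K
  i= 2: J-Q = 19 → T
  i= 3: Q-M =  4 → E
  i= 4: D-A =  3 → D
  i= 5: D-T = 10 → K
  i= 6: Q-X = 19 → T
  i= 7: P-L =  4 → E
  i= 8: G-D =  3 → D
  i= 9: V-L = 10 → K
  i=10: F-M = 19 → T
  i=11: K-G =  4 → E
  i=12: H-E =  3 → D
  i=13: F-V = 10 → K
  i=14: H-O = 19 → T
  i=15: I-E =  4 → E
  i=16: V-S =  3 → D
  i=17: N-D = 10 → K
  i=18: L-S = 19 → T
  shifts repeat with period 4: DKTE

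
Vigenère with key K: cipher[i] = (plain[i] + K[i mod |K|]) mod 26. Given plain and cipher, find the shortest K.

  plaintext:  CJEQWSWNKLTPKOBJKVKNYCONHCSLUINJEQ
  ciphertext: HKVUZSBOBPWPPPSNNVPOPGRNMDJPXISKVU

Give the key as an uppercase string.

FBREDA

  i= 0: H-C =  5 → F
  i= 1: K-J =  1 → B
  i= 2: V-E = 17 → R
  i= 3: U-Q =  4 → E
  i= 4: Z-W =  3 → D
  i= 5: S-S =  0 → A
  i= 6: B-W =  5 → F
  i= 7: O-N =  1 → B
  i= 8: B-K = 17 → R
  i= 9: P-L =  4 → E
  i=10: W-T =  3 → D
  i=11: P-P =  0 → A
  i=12: P-K =  5 → F
  i=13: P-O =  1 → B
  i=14: S-B = 17 → R
  i=15: N-J =  4 → E
  i=16: N-K =  3 → D
  i=17: V-V =  0 → A
  i=18: P-K =  5 → F
  i=19: O-N =  1 → B
  i=20: P-Y = 17 → R
  i=21: G-C =  4 → E
  i=22: R-O =  3 → D
  i=23: N-N =  0 → A
  i=24: M-H =  5 → F
  i=25: D-C =  1 → B
  i=26: J-S = 17 → R
  i=27: P-L =  4 → E
  i=28: X-U =  3 → D
  i=29: I-I =  0 → A
  i=30: S-N =  5 → F
  i=31: K-J =  1 → B
  i=32: V-E = 17 → R
  i=33: U-Q =  4 → E
  shifts repeat with period 6: FBREDA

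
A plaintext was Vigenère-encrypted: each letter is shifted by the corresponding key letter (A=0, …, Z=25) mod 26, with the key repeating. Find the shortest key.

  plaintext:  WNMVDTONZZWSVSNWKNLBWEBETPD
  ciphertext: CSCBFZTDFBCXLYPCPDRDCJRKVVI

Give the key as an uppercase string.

  i= 0: C-W =  6 → G
  i= 1: S-N =  5 → F
  i= 2: C-M = 16 → Q
  i= 3: B-V =  6 → G
  i= 4: F-D =  2 → C
  i= 5: Z-T =  6 → G
  i= 6: T-O =  5 → F
  i= 7: D-N = 16 → Q
  i= 8: F-Z =  6 → G
  i= 9: B-Z =  2 → C
  i=10: C-W =  6 → G
  i=11: X-S =  5 → F
  i=12: L-V = 16 → Q
  i=13: Y-S =  6 → G
  i=14: P-N =  2 → C
  i=15: C-W =  6 → G
  i=16: P-K =  5 → F
  i=17: D-N = 16 → Q
  i=18: R-L =  6 → G
  i=19: D-B =  2 → C
  i=20: C-W =  6 → G
  i=21: J-E =  5 → F
  i=22: R-B = 16 → Q
  i=23: K-E =  6 → G
  i=24: V-T =  2 → C
  i=25: V-P =  6 → G
  i=26: I-D =  5 → F
  shifts repeat with period 5: GFQGC

GFQGC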